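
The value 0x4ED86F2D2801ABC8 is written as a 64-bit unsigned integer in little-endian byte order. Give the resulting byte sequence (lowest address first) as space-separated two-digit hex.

Split into bytes (most-significant first): 4E D8 6F 2D 28 01 AB C8.
Little-endian: lowest address holds the least-significant byte.
So at ascending addresses the bytes are C8 AB 01 28 2D 6F D8 4E.

C8 AB 01 28 2D 6F D8 4E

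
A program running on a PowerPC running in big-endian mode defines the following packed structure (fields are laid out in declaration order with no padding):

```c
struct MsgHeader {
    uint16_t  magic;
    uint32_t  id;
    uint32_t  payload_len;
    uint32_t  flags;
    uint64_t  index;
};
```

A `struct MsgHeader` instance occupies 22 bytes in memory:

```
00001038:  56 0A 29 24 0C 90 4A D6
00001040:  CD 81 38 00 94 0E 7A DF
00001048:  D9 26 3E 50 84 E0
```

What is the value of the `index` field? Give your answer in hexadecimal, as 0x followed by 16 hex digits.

0x7ADFD9263E5084E0

`index` follows `magic` (2 B), `id` (4 B), `payload_len` (4 B), `flags` (4 B), so it starts at offset 2 + 4 + 4 + 4 = 14 and occupies 8 bytes.
Bytes at offsets 14..21: 7A DF D9 26 3E 50 84 E0.
Big-endian: lowest address holds the most-significant byte.
The bytes are already most-significant first: 0x7ADFD9263E5084E0.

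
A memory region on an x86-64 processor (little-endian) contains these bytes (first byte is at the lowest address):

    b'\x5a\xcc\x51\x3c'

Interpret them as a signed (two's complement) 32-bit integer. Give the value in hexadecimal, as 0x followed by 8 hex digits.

Little-endian: lowest address holds the least-significant byte.
Reassemble most-significant byte first: 3C 51 CC 5A → 0x3C51CC5A.

0x3C51CC5A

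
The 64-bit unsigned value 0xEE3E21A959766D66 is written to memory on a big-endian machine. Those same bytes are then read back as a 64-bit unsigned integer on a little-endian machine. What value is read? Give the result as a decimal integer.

Stored big-endian, the bytes at ascending addresses are EE 3E 21 A9 59 76 6D 66.
Read back as little-endian, the first byte is least significant, giving 0x666D7659A9213EEE.
0x666D7659A9213EEE = 7380685491791806190.

7380685491791806190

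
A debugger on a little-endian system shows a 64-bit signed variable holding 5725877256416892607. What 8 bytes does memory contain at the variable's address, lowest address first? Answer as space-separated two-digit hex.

BF 96 37 18 07 67 76 4F

5725877256416892607 in hexadecimal, padded to 64 bits, is 0x4F766707183796BF.
Split into bytes (most-significant first): 4F 76 67 07 18 37 96 BF.
Little-endian stores the least-significant byte at the lowest address.
So at ascending addresses the bytes are BF 96 37 18 07 67 76 4F.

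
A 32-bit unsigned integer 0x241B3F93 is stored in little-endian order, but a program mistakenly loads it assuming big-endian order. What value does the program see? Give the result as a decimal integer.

2470386468

Stored little-endian, the bytes at ascending addresses are 93 3F 1B 24.
Read back as big-endian, the last byte is least significant, giving 0x933F1B24.
0x933F1B24 = 2470386468.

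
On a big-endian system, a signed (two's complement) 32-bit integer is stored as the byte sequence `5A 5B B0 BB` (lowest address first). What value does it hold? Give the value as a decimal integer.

1515958459

Big-endian: lowest address holds the most-significant byte.
The bytes are already most-significant first: 0x5A5BB0BB.
0x5A5BB0BB = 1515958459.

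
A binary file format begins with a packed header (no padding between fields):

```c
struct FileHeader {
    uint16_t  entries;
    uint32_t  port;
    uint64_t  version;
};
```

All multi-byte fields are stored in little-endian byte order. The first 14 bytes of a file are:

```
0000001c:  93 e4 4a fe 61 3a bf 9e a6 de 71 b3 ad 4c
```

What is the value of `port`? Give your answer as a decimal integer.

979500618

`port` follows `entries` (2 bytes), so it starts at byte offset 2 and occupies 4 bytes.
Bytes at offsets 2..5: 4A FE 61 3A.
In little-endian order the low byte comes first in memory.
Reassemble most-significant byte first: 3A 61 FE 4A → 0x3A61FE4A.
0x3A61FE4A = 979500618.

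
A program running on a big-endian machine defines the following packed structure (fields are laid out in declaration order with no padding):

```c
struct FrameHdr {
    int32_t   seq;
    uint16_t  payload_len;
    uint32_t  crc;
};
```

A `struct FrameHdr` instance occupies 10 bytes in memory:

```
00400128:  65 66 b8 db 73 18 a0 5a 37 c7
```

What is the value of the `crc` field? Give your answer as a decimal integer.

2690267079

`crc` follows `seq` (4 B), `payload_len` (2 B), so it starts at offset 4 + 2 = 6 and occupies 4 bytes.
Bytes at offsets 6..9: A0 5A 37 C7.
Big-endian stores the most-significant byte at the lowest address.
The bytes are already most-significant first: 0xA05A37C7.
0xA05A37C7 = 2690267079.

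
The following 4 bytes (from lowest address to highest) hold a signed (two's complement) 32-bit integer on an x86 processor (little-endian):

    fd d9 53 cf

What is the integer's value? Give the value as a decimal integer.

In little-endian order the low byte comes first in memory.
Reassemble most-significant byte first: CF 53 D9 FD → 0xCF53D9FD.
Top bit is set, so as a signed 32-bit value this is 0xCF53D9FD − 2^32 = -816588291.

-816588291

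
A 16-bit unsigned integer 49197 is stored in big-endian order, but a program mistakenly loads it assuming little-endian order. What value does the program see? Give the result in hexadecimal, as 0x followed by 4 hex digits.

0x2DC0

49197 in 16-bit hexadecimal is 0xC02D.
Stored big-endian, the bytes at ascending addresses are C0 2D.
Read back as little-endian, the first byte is least significant, giving 0x2DC0.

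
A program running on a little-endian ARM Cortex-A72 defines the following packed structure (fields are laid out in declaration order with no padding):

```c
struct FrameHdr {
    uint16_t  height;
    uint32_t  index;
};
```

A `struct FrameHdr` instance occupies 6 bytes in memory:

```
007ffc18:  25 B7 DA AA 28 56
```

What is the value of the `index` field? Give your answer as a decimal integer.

`index` follows `height` (2 bytes), so it starts at byte offset 2 and occupies 4 bytes.
Bytes at offsets 2..5: DA AA 28 56.
Little-endian: lowest address holds the least-significant byte.
Reassemble most-significant byte first: 56 28 AA DA → 0x5628AADA.
0x5628AADA = 1445505754.

1445505754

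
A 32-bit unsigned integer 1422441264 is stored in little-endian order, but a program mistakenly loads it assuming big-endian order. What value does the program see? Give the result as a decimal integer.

817612884

1422441264 in 32-bit hexadecimal is 0x54C8BB30.
Stored little-endian, the bytes at ascending addresses are 30 BB C8 54.
Read back as big-endian, the last byte is least significant, giving 0x30BBC854.
0x30BBC854 = 817612884.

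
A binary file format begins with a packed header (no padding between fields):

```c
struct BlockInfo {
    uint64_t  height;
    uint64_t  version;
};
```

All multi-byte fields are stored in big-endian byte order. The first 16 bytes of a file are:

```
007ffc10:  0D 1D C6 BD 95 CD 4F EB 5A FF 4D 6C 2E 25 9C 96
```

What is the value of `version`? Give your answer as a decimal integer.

`version` follows `height` (8 bytes), so it starts at byte offset 8 and occupies 8 bytes.
Bytes at offsets 8..15: 5A FF 4D 6C 2E 25 9C 96.
In big-endian order the high byte comes first in memory.
The bytes are already most-significant first: 0x5AFF4D6C2E259C96.
0x5AFF4D6C2E259C96 = 6557044709500755094.

6557044709500755094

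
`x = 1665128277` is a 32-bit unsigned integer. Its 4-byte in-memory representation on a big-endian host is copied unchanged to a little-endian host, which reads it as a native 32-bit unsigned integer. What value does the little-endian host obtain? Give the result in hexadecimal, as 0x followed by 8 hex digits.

0x55D73F63

1665128277 in 32-bit hexadecimal is 0x633FD755.
Stored big-endian, the bytes at ascending addresses are 63 3F D7 55.
Read back as little-endian, the first byte is least significant, giving 0x55D73F63.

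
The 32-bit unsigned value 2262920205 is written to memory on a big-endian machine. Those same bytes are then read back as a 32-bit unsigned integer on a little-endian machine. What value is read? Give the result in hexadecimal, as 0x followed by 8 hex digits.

2262920205 in 32-bit hexadecimal is 0x86E16C0D.
Stored big-endian, the bytes at ascending addresses are 86 E1 6C 0D.
Read back as little-endian, the first byte is least significant, giving 0x0D6CE186.

0x0D6CE186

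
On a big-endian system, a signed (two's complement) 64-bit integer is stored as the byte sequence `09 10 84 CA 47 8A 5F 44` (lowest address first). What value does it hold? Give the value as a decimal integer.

Big-endian stores the most-significant byte at the lowest address.
The bytes are already most-significant first: 0x091084CA478A5F44.
0x091084CA478A5F44 = 653167950287232836.

653167950287232836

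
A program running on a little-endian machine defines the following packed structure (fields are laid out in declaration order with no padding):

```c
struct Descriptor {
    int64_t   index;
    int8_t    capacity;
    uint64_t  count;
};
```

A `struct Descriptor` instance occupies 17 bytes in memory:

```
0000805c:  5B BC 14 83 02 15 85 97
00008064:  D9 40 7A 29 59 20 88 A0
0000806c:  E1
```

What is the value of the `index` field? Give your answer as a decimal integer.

-7528588101546623909

`index` is the first field, at byte offset 0, occupying 8 bytes.
Bytes at offsets 0..7: 5B BC 14 83 02 15 85 97.
In little-endian order the low byte comes first in memory.
Reassemble most-significant byte first: 97 85 15 02 83 14 BC 5B → 0x978515028314BC5B.
Top bit is set, so as a signed 64-bit value this is 0x978515028314BC5B − 2^64 = -7528588101546623909.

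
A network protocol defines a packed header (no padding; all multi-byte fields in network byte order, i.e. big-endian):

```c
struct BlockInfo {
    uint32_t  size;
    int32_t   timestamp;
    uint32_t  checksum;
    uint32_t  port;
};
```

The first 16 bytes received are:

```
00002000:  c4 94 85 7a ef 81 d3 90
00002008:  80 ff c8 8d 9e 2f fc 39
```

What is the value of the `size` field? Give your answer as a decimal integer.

3298067834

`size` is the first field, at byte offset 0, occupying 4 bytes.
Bytes at offsets 0..3: C4 94 85 7A.
In big-endian order the high byte comes first in memory.
The bytes are already most-significant first: 0xC494857A.
0xC494857A = 3298067834.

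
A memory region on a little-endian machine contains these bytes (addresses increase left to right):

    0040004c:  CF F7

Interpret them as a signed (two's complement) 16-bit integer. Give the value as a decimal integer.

-2097

Little-endian: lowest address holds the least-significant byte.
Reassemble most-significant byte first: F7 CF → 0xF7CF.
Top bit is set, so as a signed 16-bit value this is 0xF7CF − 2^16 = -2097.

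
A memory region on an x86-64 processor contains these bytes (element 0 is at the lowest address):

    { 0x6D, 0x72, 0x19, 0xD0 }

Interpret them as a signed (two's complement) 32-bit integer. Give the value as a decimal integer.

Little-endian: lowest address holds the least-significant byte.
Reassemble most-significant byte first: D0 19 72 6D → 0xD019726D.
Top bit is set, so as a signed 32-bit value this is 0xD019726D − 2^32 = -803638675.

-803638675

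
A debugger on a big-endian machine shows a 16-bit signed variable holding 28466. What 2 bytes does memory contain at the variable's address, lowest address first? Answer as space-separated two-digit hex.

6F 32

28466 in hexadecimal, padded to 16 bits, is 0x6F32.
Split into bytes (most-significant first): 6F 32.
In big-endian order the high byte comes first in memory.
So the memory order matches the most-significant-first order: 6F 32.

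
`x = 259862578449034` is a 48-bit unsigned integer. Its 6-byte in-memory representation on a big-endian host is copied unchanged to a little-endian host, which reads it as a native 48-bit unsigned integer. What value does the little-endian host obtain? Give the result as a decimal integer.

152603106760684

259862578449034 in 48-bit hexadecimal is 0xEC57F8ADCA8A.
Stored big-endian, the bytes at ascending addresses are EC 57 F8 AD CA 8A.
Read back as little-endian, the first byte is least significant, giving 0x8ACAADF857EC.
0x8ACAADF857EC = 152603106760684.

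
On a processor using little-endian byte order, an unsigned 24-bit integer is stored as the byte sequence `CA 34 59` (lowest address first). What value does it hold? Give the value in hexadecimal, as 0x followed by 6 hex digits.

0x5934CA

Little-endian stores the least-significant byte at the lowest address.
Reassemble most-significant byte first: 59 34 CA → 0x5934CA.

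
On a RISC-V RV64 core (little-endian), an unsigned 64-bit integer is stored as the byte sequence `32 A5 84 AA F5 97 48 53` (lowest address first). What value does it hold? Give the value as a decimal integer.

In little-endian order the low byte comes first in memory.
Reassemble most-significant byte first: 53 48 97 F5 AA 84 A5 32 → 0x534897F5AA84A532.
0x534897F5AA84A532 = 6001213584854787378.

6001213584854787378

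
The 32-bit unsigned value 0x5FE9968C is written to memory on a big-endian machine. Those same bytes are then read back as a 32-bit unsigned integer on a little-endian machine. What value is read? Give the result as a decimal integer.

Stored big-endian, the bytes at ascending addresses are 5F E9 96 8C.
Read back as little-endian, the first byte is least significant, giving 0x8C96E95F.
0x8C96E95F = 2358700383.

2358700383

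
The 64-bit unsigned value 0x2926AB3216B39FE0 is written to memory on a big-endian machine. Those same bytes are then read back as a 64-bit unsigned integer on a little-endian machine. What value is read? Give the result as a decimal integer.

Stored big-endian, the bytes at ascending addresses are 29 26 AB 32 16 B3 9F E0.
Read back as little-endian, the first byte is least significant, giving 0xE09FB31632AB2629.
0xE09FB31632AB2629 = 16185852493713581609.

16185852493713581609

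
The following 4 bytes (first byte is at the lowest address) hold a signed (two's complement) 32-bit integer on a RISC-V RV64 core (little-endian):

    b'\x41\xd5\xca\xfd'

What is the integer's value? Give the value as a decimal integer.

-37038783

In little-endian order the low byte comes first in memory.
Reassemble most-significant byte first: FD CA D5 41 → 0xFDCAD541.
Top bit is set, so as a signed 32-bit value this is 0xFDCAD541 − 2^32 = -37038783.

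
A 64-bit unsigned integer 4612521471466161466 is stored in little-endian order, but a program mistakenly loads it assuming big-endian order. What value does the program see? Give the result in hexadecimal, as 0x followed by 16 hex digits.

4612521471466161466 in 64-bit hexadecimal is 0x4002F7D7119A453A.
Stored little-endian, the bytes at ascending addresses are 3A 45 9A 11 D7 F7 02 40.
Read back as big-endian, the last byte is least significant, giving 0x3A459A11D7F70240.

0x3A459A11D7F70240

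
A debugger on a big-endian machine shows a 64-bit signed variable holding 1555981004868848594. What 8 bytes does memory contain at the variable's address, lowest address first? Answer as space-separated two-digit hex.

1555981004868848594 in hexadecimal, padded to 64 bits, is 0x1597F47AE0768BD2.
Split into bytes (most-significant first): 15 97 F4 7A E0 76 8B D2.
Big-endian stores the most-significant byte at the lowest address.
So the memory order matches the most-significant-first order: 15 97 F4 7A E0 76 8B D2.

15 97 F4 7A E0 76 8B D2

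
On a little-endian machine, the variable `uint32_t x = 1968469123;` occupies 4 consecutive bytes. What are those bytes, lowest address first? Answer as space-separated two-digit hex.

1968469123 in hexadecimal, padded to 32 bits, is 0x75547483.
Split into bytes (most-significant first): 75 54 74 83.
Little-endian stores the least-significant byte at the lowest address.
So at ascending addresses the bytes are 83 74 54 75.

83 74 54 75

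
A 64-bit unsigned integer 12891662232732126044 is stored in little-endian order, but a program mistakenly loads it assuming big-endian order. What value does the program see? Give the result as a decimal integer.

12891662232732126044 in 64-bit hexadecimal is 0xB2E8627F6A514B5C.
Stored little-endian, the bytes at ascending addresses are 5C 4B 51 6A 7F 62 E8 B2.
Read back as big-endian, the last byte is least significant, giving 0x5C4B516A7F62E8B2.
0x5C4B516A7F62E8B2 = 6650498792588241074.

6650498792588241074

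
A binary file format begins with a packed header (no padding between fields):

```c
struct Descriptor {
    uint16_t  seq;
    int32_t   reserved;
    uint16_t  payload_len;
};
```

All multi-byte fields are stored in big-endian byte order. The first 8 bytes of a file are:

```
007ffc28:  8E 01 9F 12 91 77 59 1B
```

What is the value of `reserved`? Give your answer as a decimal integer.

-1626173065

`reserved` follows `seq` (2 bytes), so it starts at byte offset 2 and occupies 4 bytes.
Bytes at offsets 2..5: 9F 12 91 77.
In big-endian order the high byte comes first in memory.
The bytes are already most-significant first: 0x9F129177.
Top bit is set, so as a signed 32-bit value this is 0x9F129177 − 2^32 = -1626173065.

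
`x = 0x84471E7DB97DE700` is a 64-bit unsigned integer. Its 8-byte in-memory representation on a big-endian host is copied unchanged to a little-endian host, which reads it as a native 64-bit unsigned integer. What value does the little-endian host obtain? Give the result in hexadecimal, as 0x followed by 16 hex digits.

Stored big-endian, the bytes at ascending addresses are 84 47 1E 7D B9 7D E7 00.
Read back as little-endian, the first byte is least significant, giving 0x00E77DB97D1E4784.

0x00E77DB97D1E4784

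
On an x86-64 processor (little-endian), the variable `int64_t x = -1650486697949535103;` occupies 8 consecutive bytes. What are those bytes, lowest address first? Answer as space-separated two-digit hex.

81 E4 35 C6 17 4B 18 E9

Two's complement of -1650486697949535103 in 64 bits: 1650486697949535103 = 0x16E7B4E839CA1B7F; invert → 0xE9184B17C635E480; add 1 → 0xE9184B17C635E481.
Split into bytes (most-significant first): E9 18 4B 17 C6 35 E4 81.
In little-endian order the low byte comes first in memory.
So at ascending addresses the bytes are 81 E4 35 C6 17 4B 18 E9.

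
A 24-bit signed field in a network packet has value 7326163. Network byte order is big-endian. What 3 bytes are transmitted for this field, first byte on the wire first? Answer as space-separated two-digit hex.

7326163 in hexadecimal, padded to 24 bits, is 0x6FC9D3.
Split into bytes (most-significant first): 6F C9 D3.
In big-endian order the high byte comes first in memory.
So the memory order matches the most-significant-first order: 6F C9 D3.

6F C9 D3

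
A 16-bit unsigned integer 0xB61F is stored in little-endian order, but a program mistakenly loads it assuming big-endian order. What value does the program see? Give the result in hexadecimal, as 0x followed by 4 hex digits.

Stored little-endian, the bytes at ascending addresses are 1F B6.
Read back as big-endian, the last byte is least significant, giving 0x1FB6.

0x1FB6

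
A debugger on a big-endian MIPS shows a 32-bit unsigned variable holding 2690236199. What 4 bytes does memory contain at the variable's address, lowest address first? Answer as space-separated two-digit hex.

A0 59 BF 27

2690236199 in hexadecimal, padded to 32 bits, is 0xA059BF27.
Split into bytes (most-significant first): A0 59 BF 27.
Big-endian: lowest address holds the most-significant byte.
So the memory order matches the most-significant-first order: A0 59 BF 27.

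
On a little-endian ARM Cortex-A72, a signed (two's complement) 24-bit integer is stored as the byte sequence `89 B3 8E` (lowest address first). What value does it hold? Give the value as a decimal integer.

-7425143

Little-endian stores the least-significant byte at the lowest address.
Reassemble most-significant byte first: 8E B3 89 → 0x8EB389.
Top bit is set, so as a signed 24-bit value this is 0x8EB389 − 2^24 = -7425143.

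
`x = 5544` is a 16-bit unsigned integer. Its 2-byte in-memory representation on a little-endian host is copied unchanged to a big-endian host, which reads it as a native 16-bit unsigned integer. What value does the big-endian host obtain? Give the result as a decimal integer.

5544 in 16-bit hexadecimal is 0x15A8.
Stored little-endian, the bytes at ascending addresses are A8 15.
Read back as big-endian, the last byte is least significant, giving 0xA815.
0xA815 = 43029.

43029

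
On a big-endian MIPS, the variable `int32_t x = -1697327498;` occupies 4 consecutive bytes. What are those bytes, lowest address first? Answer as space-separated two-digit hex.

Two's complement of -1697327498 in 32 bits: 1697327498 = 0x652B298A; invert → 0x9AD4D675; add 1 → 0x9AD4D676.
Split into bytes (most-significant first): 9A D4 D6 76.
Big-endian: lowest address holds the most-significant byte.
So the memory order matches the most-significant-first order: 9A D4 D6 76.

9A D4 D6 76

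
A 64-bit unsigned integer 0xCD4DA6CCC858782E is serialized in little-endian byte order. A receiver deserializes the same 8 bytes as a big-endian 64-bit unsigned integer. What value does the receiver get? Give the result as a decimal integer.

3348523942400118221

Stored little-endian, the bytes at ascending addresses are 2E 78 58 C8 CC A6 4D CD.
Read back as big-endian, the last byte is least significant, giving 0x2E7858C8CCA64DCD.
0x2E7858C8CCA64DCD = 3348523942400118221.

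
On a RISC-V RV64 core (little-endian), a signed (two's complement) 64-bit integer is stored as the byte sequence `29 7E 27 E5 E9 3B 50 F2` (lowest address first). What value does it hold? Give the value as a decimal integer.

-986222442636149207

In little-endian order the low byte comes first in memory.
Reassemble most-significant byte first: F2 50 3B E9 E5 27 7E 29 → 0xF2503BE9E5277E29.
Top bit is set, so as a signed 64-bit value this is 0xF2503BE9E5277E29 − 2^64 = -986222442636149207.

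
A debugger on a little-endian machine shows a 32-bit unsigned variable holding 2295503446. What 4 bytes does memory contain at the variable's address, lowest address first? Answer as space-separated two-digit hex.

2295503446 in hexadecimal, padded to 32 bits, is 0x88D29A56.
Split into bytes (most-significant first): 88 D2 9A 56.
In little-endian order the low byte comes first in memory.
So at ascending addresses the bytes are 56 9A D2 88.

56 9A D2 88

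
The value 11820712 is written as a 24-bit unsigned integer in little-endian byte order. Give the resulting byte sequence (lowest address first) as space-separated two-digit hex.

11820712 in hexadecimal, padded to 24 bits, is 0xB45EA8.
Split into bytes (most-significant first): B4 5E A8.
In little-endian order the low byte comes first in memory.
So at ascending addresses the bytes are A8 5E B4.

A8 5E B4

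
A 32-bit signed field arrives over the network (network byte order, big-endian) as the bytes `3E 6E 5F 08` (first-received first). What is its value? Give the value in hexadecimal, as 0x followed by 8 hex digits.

In big-endian order the high byte comes first in memory.
The bytes are already most-significant first: 0x3E6E5F08.

0x3E6E5F08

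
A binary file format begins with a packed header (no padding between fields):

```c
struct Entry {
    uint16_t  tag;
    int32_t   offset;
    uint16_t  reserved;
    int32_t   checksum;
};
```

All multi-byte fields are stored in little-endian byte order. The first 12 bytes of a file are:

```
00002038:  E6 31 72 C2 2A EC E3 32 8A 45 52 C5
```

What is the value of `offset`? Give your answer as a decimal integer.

`offset` follows `tag` (2 bytes), so it starts at byte offset 2 and occupies 4 bytes.
Bytes at offsets 2..5: 72 C2 2A EC.
In little-endian order the low byte comes first in memory.
Reassemble most-significant byte first: EC 2A C2 72 → 0xEC2AC272.
Top bit is set, so as a signed 32-bit value this is 0xEC2AC272 − 2^32 = -332742030.

-332742030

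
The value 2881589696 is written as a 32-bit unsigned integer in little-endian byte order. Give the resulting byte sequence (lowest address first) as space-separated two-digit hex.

2881589696 in hexadecimal, padded to 32 bits, is 0xABC191C0.
Split into bytes (most-significant first): AB C1 91 C0.
Little-endian stores the least-significant byte at the lowest address.
So at ascending addresses the bytes are C0 91 C1 AB.

C0 91 C1 AB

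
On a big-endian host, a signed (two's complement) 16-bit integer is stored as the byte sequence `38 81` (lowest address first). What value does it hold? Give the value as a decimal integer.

Big-endian stores the most-significant byte at the lowest address.
The bytes are already most-significant first: 0x3881.
0x3881 = 14465.

14465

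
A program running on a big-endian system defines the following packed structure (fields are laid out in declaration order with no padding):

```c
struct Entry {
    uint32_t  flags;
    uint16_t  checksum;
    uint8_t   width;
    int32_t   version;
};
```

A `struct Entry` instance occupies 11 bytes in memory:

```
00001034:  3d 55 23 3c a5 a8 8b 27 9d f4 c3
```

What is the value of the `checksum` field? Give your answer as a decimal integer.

42408

`checksum` follows `flags` (4 bytes), so it starts at byte offset 4 and occupies 2 bytes.
Bytes at offsets 4..5: A5 A8.
Big-endian: lowest address holds the most-significant byte.
The bytes are already most-significant first: 0xA5A8.
0xA5A8 = 42408.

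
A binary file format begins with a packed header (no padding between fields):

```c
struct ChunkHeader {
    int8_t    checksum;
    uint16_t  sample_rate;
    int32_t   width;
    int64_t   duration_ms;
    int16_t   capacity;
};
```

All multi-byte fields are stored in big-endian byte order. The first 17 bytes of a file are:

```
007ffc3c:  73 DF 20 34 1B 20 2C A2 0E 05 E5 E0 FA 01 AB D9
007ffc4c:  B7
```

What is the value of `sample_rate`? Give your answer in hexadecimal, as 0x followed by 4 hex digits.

`sample_rate` follows `checksum` (1 byte), so it starts at byte offset 1 and occupies 2 bytes.
Bytes at offsets 1..2: DF 20.
In big-endian order the high byte comes first in memory.
The bytes are already most-significant first: 0xDF20.

0xDF20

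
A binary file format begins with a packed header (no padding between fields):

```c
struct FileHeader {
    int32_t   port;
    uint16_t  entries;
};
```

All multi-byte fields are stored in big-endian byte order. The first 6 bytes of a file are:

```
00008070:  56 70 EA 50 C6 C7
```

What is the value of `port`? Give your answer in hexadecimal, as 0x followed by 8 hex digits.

0x5670EA50

`port` is the first field, at byte offset 0, occupying 4 bytes.
Bytes at offsets 0..3: 56 70 EA 50.
In big-endian order the high byte comes first in memory.
The bytes are already most-significant first: 0x5670EA50.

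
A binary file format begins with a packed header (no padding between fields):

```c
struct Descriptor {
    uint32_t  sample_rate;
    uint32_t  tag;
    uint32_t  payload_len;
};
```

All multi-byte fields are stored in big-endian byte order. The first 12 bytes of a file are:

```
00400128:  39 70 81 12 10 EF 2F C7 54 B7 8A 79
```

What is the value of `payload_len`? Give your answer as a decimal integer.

`payload_len` follows `sample_rate` (4 B), `tag` (4 B), so it starts at offset 4 + 4 = 8 and occupies 4 bytes.
Bytes at offsets 8..11: 54 B7 8A 79.
Big-endian: lowest address holds the most-significant byte.
The bytes are already most-significant first: 0x54B78A79.
0x54B78A79 = 1421314681.

1421314681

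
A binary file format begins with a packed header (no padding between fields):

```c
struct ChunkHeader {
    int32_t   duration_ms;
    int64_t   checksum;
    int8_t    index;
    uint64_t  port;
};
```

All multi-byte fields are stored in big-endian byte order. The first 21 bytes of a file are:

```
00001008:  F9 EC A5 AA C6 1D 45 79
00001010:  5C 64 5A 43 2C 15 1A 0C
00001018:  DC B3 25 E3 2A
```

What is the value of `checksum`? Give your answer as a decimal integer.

`checksum` follows `duration_ms` (4 bytes), so it starts at byte offset 4 and occupies 8 bytes.
Bytes at offsets 4..11: C6 1D 45 79 5C 64 5A 43.
Big-endian stores the most-significant byte at the lowest address.
The bytes are already most-significant first: 0xC61D45795C645A43.
Top bit is set, so as a signed 64-bit value this is 0xC61D45795C645A43 − 2^64 = -4171101292331771325.

-4171101292331771325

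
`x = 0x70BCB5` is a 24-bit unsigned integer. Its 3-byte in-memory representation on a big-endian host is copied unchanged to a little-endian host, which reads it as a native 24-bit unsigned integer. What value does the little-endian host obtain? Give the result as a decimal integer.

11910256

Stored big-endian, the bytes at ascending addresses are 70 BC B5.
Read back as little-endian, the first byte is least significant, giving 0xB5BC70.
0xB5BC70 = 11910256.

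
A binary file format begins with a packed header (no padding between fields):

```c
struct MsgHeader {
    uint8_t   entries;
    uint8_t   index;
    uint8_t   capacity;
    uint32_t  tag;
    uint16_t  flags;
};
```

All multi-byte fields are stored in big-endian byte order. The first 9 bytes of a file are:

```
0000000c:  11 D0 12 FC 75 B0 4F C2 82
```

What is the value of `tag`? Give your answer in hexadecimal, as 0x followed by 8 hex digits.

`tag` follows `entries` (1 B), `index` (1 B), `capacity` (1 B), so it starts at offset 1 + 1 + 1 = 3 and occupies 4 bytes.
Bytes at offsets 3..6: FC 75 B0 4F.
In big-endian order the high byte comes first in memory.
The bytes are already most-significant first: 0xFC75B04F.

0xFC75B04F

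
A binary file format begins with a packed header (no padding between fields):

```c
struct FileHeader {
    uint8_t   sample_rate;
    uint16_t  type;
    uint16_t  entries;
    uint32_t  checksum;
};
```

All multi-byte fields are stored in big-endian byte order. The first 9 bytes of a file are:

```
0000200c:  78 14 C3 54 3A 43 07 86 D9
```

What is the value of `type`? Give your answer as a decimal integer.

5315

`type` follows `sample_rate` (1 byte), so it starts at byte offset 1 and occupies 2 bytes.
Bytes at offsets 1..2: 14 C3.
In big-endian order the high byte comes first in memory.
The bytes are already most-significant first: 0x14C3.
0x14C3 = 5315.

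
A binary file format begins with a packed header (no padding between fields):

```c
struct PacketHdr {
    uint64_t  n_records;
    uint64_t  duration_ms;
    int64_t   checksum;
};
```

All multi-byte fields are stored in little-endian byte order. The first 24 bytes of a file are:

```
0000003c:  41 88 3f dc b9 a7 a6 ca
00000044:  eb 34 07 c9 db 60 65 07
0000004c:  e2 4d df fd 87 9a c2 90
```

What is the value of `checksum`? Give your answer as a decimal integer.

-8015674477895528990

`checksum` follows `n_records` (8 B), `duration_ms` (8 B), so it starts at offset 8 + 8 = 16 and occupies 8 bytes.
Bytes at offsets 16..23: E2 4D DF FD 87 9A C2 90.
Little-endian stores the least-significant byte at the lowest address.
Reassemble most-significant byte first: 90 C2 9A 87 FD DF 4D E2 → 0x90C29A87FDDF4DE2.
Top bit is set, so as a signed 64-bit value this is 0x90C29A87FDDF4DE2 − 2^64 = -8015674477895528990.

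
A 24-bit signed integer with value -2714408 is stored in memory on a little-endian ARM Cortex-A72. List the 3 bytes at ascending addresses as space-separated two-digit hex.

D8 94 D6

Two's complement of -2714408 in 24 bits: 2714408 = 0x296B28; invert → 0xD694D7; add 1 → 0xD694D8.
Split into bytes (most-significant first): D6 94 D8.
Little-endian: lowest address holds the least-significant byte.
So at ascending addresses the bytes are D8 94 D6.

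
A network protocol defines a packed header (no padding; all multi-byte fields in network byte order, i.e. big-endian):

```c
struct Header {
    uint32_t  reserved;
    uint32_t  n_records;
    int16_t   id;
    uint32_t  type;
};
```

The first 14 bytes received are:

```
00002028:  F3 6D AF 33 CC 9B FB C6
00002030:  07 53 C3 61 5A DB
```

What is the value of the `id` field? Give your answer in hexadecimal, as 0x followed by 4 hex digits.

0x0753

`id` follows `reserved` (4 B), `n_records` (4 B), so it starts at offset 4 + 4 = 8 and occupies 2 bytes.
Bytes at offsets 8..9: 07 53.
Big-endian stores the most-significant byte at the lowest address.
The bytes are already most-significant first: 0x0753.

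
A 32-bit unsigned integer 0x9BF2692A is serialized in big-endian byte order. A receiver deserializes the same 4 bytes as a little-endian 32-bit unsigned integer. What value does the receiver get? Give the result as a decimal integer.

711586459

Stored big-endian, the bytes at ascending addresses are 9B F2 69 2A.
Read back as little-endian, the first byte is least significant, giving 0x2A69F29B.
0x2A69F29B = 711586459.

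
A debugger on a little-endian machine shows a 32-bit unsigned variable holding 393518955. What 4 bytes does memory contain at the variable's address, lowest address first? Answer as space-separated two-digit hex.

393518955 in hexadecimal, padded to 32 bits, is 0x17749F6B.
Split into bytes (most-significant first): 17 74 9F 6B.
In little-endian order the low byte comes first in memory.
So at ascending addresses the bytes are 6B 9F 74 17.

6B 9F 74 17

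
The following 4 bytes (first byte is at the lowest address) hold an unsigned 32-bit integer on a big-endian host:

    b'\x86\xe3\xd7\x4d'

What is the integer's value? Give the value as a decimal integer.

2263078733

In big-endian order the high byte comes first in memory.
The bytes are already most-significant first: 0x86E3D74D.
0x86E3D74D = 2263078733.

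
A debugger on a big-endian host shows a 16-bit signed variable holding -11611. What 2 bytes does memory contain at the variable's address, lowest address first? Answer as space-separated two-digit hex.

D2 A5

Two's complement of -11611 in 16 bits: 11611 = 0x2D5B; invert → 0xD2A4; add 1 → 0xD2A5.
Split into bytes (most-significant first): D2 A5.
Big-endian stores the most-significant byte at the lowest address.
So the memory order matches the most-significant-first order: D2 A5.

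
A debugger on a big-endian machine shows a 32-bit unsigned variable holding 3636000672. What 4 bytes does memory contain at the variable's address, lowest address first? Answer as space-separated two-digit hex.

3636000672 in hexadecimal, padded to 32 bits, is 0xD8B8F7A0.
Split into bytes (most-significant first): D8 B8 F7 A0.
Big-endian: lowest address holds the most-significant byte.
So the memory order matches the most-significant-first order: D8 B8 F7 A0.

D8 B8 F7 A0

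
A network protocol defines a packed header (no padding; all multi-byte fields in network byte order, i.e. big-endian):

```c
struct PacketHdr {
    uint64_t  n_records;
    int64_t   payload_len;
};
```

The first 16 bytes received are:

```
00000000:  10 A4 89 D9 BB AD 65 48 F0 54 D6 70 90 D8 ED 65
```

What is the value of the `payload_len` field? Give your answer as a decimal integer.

-1129041827608335003

`payload_len` follows `n_records` (8 bytes), so it starts at byte offset 8 and occupies 8 bytes.
Bytes at offsets 8..15: F0 54 D6 70 90 D8 ED 65.
Big-endian: lowest address holds the most-significant byte.
The bytes are already most-significant first: 0xF054D67090D8ED65.
Top bit is set, so as a signed 64-bit value this is 0xF054D67090D8ED65 − 2^64 = -1129041827608335003.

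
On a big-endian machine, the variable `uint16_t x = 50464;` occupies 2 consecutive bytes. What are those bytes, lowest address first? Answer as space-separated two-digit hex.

50464 in hexadecimal, padded to 16 bits, is 0xC520.
Split into bytes (most-significant first): C5 20.
Big-endian: lowest address holds the most-significant byte.
So the memory order matches the most-significant-first order: C5 20.

C5 20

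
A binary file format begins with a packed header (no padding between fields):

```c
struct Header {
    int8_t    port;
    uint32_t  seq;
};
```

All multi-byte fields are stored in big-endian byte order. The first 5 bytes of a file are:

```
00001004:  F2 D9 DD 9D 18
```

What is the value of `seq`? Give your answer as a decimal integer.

`seq` follows `port` (1 byte), so it starts at byte offset 1 and occupies 4 bytes.
Bytes at offsets 1..4: D9 DD 9D 18.
In big-endian order the high byte comes first in memory.
The bytes are already most-significant first: 0xD9DD9D18.
0xD9DD9D18 = 3655179544.

3655179544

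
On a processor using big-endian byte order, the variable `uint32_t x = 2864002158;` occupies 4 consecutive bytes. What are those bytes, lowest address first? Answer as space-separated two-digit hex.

AA B5 34 6E

2864002158 in hexadecimal, padded to 32 bits, is 0xAAB5346E.
Split into bytes (most-significant first): AA B5 34 6E.
Big-endian: lowest address holds the most-significant byte.
So the memory order matches the most-significant-first order: AA B5 34 6E.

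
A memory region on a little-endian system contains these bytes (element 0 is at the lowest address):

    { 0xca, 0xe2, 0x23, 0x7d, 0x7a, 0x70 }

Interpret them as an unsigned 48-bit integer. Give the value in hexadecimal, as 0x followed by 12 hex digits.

In little-endian order the low byte comes first in memory.
Reassemble most-significant byte first: 70 7A 7D 23 E2 CA → 0x707A7D23E2CA.

0x707A7D23E2CA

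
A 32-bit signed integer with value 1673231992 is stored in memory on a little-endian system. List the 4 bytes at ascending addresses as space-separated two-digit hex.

1673231992 in hexadecimal, padded to 32 bits, is 0x63BB7E78.
Split into bytes (most-significant first): 63 BB 7E 78.
In little-endian order the low byte comes first in memory.
So at ascending addresses the bytes are 78 7E BB 63.

78 7E BB 63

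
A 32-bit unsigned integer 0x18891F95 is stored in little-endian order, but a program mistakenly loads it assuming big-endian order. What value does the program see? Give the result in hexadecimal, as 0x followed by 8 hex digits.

0x951F8918

Stored little-endian, the bytes at ascending addresses are 95 1F 89 18.
Read back as big-endian, the last byte is least significant, giving 0x951F8918.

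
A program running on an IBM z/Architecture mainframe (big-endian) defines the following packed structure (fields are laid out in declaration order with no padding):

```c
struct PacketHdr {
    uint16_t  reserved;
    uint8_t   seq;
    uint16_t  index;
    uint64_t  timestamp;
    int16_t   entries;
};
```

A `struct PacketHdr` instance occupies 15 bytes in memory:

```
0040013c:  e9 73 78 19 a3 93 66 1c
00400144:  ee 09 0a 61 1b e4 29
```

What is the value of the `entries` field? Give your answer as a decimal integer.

-7127

`entries` follows `reserved` (2 B), `seq` (1 B), `index` (2 B), `timestamp` (8 B), so it starts at offset 2 + 1 + 2 + 8 = 13 and occupies 2 bytes.
Bytes at offsets 13..14: E4 29.
Big-endian stores the most-significant byte at the lowest address.
The bytes are already most-significant first: 0xE429.
Top bit is set, so as a signed 16-bit value this is 0xE429 − 2^16 = -7127.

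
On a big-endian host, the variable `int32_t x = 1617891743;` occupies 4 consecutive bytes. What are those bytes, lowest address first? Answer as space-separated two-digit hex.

1617891743 in hexadecimal, padded to 32 bits, is 0x606F119F.
Split into bytes (most-significant first): 60 6F 11 9F.
Big-endian: lowest address holds the most-significant byte.
So the memory order matches the most-significant-first order: 60 6F 11 9F.

60 6F 11 9F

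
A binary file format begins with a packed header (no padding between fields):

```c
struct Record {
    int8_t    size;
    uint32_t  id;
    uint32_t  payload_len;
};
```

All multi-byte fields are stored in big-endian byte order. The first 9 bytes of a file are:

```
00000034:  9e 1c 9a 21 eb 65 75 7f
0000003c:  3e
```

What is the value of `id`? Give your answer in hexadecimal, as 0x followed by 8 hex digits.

0x1C9A21EB

`id` follows `size` (1 byte), so it starts at byte offset 1 and occupies 4 bytes.
Bytes at offsets 1..4: 1C 9A 21 EB.
Big-endian: lowest address holds the most-significant byte.
The bytes are already most-significant first: 0x1C9A21EB.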